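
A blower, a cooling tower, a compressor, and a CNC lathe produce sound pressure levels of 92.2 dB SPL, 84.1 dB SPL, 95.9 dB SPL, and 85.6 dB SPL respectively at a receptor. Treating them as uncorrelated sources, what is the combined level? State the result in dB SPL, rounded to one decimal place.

For uncorrelated sources the intensities add, so convert each level to linear form, sum, and take 10·log₁₀ of the total.
Σ 10^(L/10) = 10^(92.2/10) + 10^(84.1/10) + 10^(95.9/10) + 10^(85.6/10) = 6.170e+09.
L_total = 10·log₁₀(6.170e+09) = 97.90 dB SPL.

97.9 dB SPL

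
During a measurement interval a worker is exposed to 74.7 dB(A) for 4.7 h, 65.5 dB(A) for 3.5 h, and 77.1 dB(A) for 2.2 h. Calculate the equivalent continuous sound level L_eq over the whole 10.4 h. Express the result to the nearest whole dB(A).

L_eq = 10·log₁₀[(1/T)·Σ tᵢ·10^(Lᵢ/10)] with T = 10.4 h.
Σ tᵢ·10^(Lᵢ/10) = 4.7·10^(74.7/10) + 3.5·10^(65.5/10) + 2.2·10^(77.1/10) = 2.640e+08.
L_eq = 10·log₁₀(2.640e+08/10.4) = 74.04 dB(A).

74 dB(A)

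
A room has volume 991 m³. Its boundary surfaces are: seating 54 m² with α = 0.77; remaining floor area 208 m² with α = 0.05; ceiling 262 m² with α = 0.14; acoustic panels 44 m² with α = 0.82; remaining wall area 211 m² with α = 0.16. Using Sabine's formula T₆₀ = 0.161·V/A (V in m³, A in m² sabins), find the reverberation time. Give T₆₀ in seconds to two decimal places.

1.01 s

Total absorption A = 54·0.77 + 208·0.05 + 262·0.14 + 44·0.82 + 211·0.16 = 158.50 m² sabins.
T₆₀ = 0.161 × 991 / 158.50 = 1.007 s.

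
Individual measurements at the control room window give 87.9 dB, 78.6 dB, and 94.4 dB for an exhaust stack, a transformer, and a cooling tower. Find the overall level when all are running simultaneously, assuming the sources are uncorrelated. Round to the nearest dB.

For uncorrelated sources the intensities add, so convert each level to linear form, sum, and take 10·log₁₀ of the total.
Σ 10^(L/10) = 10^(87.9/10) + 10^(78.6/10) + 10^(94.4/10) = 3.443e+09.
L_total = 10·log₁₀(3.443e+09) = 95.37 dB.

95 dB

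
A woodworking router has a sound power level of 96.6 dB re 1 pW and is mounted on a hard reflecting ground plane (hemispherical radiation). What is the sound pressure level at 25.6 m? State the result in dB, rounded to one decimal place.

60.5 dB

Free-field hemispherical radiation: L_p = L_w − 10·log₁₀(2π·r²), r = 25.6 m.
2π·r² = 4118 m², 10·log₁₀ of that is 36.147 dB.
L_p = 96.6 − 36.147 = 60.45 dB.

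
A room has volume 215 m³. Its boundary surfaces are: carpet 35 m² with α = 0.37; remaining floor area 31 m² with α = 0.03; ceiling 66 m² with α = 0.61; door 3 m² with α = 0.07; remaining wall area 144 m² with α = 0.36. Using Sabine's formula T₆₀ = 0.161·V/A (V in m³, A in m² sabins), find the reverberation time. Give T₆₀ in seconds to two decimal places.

Total absorption A = 35·0.37 + 31·0.03 + 66·0.61 + 3·0.07 + 144·0.36 = 106.19 m² sabins.
T₆₀ = 0.161 × 215 / 106.19 = 0.326 s.

0.33 s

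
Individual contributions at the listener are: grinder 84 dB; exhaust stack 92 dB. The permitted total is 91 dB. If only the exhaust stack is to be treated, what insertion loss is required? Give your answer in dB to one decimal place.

Fixed contribution from the other source: Σ 10^(L/10) = 10^(84/10) = 2.512e+08 (84.00 dB).
The limit corresponds to 10^(91/10) = 1.259e+09; subtracting the fixed part leaves 1.008e+09 for the exhaust stack, i.e. 90.03 dB.
Required insertion loss = 92 − 90.03 = 1.97 dB.

2.0 dB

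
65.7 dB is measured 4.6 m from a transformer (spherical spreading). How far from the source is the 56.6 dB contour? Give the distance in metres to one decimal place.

13.1 m

For a point source L₁ − L₂ = 20·log₁₀(r₂/r₁), so r₂ = r₁·10^((L₁−L₂)/20).
r₂ = 4.6·10^((65.7−56.6)/20) = 4.6·10^(9.1/20) = 13.11 m.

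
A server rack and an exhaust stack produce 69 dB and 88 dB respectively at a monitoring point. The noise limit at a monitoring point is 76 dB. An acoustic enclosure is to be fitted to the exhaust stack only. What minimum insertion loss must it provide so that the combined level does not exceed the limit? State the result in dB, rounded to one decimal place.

13.0 dB

Fixed contribution from the other source: Σ 10^(L/10) = 10^(69/10) = 7.943e+06 (69.00 dB).
The limit corresponds to 10^(76/10) = 3.981e+07; subtracting the fixed part leaves 3.187e+07 for the exhaust stack, i.e. 75.03 dB.
Required insertion loss = 88 − 75.03 = 12.97 dB.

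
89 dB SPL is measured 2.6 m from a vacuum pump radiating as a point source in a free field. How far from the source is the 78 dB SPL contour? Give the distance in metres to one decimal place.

Point-source spreading drops the level by 20·log₁₀(r₂/r₁); inverting, r₂/r₁ = 10^(ΔL/20).
r₂ = 2.6·10^((89−78)/20) = 2.6·10^(11.0/20) = 9.23 m.

9.2 m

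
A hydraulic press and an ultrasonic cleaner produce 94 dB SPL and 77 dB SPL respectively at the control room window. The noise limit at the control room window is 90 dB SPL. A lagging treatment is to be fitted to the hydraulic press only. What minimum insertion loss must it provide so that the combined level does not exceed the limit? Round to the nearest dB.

The untreated sources together contribute 10^(77/10) = 5.012e+07, i.e. 77.00 dB SPL.
The limit corresponds to 10^(90/10) = 1.000e+09; subtracting the fixed part leaves 9.499e+08 for the hydraulic press, i.e. 89.78 dB SPL.
So the hydraulic press must be reduced from 94 to 89.78 dB SPL: IL = 4.22 dB.

4 dB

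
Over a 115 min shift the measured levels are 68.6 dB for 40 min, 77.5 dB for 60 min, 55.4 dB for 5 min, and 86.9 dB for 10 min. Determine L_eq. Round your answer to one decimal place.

78.7 dB

Weight each interval's intensity by its duration and average over T = 115 min:
Σ tᵢ·10^(Lᵢ/10) = 40·10^(68.6/10) + 60·10^(77.5/10) + 5·10^(55.4/10) + 10·10^(86.9/10) = 8.563e+09.
L_eq = 10·log₁₀(8.563e+09/115) = 78.72 dB.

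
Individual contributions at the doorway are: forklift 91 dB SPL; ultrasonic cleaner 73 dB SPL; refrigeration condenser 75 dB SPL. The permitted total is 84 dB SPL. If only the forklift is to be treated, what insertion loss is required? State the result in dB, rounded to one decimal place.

Fixed contribution from the other sources: Σ 10^(L/10) = 10^(73/10) + 10^(75/10) = 5.158e+07 (77.12 dB SPL).
To meet 84 dB SPL overall, the treated forklift may contribute at most 10^(84/10) − 5.158e+07 = 1.996e+08, i.e. 83.00 dB SPL.
Required insertion loss = 91 − 83.00 = 8.00 dB.

8.0 dB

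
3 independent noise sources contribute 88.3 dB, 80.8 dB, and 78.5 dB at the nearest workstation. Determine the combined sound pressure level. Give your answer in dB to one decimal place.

Incoherent sources combine by intensity addition: L_total = 10·log₁₀(Σ 10^(L_i/10)).
Σ 10^(L/10) = 10^(88.3/10) + 10^(80.8/10) + 10^(78.5/10) = 8.671e+08.
L_total = 10·log₁₀(8.671e+08) = 89.38 dB.

89.4 dB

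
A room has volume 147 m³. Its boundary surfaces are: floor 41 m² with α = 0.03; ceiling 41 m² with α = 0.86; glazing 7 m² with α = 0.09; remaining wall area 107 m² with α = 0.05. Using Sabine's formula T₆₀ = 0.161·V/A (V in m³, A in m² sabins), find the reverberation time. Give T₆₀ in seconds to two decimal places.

0.56 s

Summing Sᵢαᵢ: 41·0.03 + 41·0.86 + 7·0.09 + 107·0.05 = 42.47 m².
T₆₀ = 0.161 × 147 / 42.47 = 0.557 s.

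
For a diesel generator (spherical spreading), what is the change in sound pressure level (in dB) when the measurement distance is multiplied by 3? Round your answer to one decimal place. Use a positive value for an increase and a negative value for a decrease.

-9.5 dB

Point-source spreading: ΔL = −20·log₁₀(r₂/r₁).
ΔL = −20·log₁₀(3) = -9.54 dB.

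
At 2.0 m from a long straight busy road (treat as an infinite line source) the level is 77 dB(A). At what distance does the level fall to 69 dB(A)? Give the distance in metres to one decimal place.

12.6 m

The 8.0 dB drop corresponds to a distance ratio of 10^(8.0/10) for a line source.
r₂ = 2.0·10^((77−69)/10) = 2.0·10^(8.0/10) = 12.62 m.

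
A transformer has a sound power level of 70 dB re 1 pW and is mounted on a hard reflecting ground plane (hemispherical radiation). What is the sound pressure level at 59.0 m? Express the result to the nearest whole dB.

27 dB

Free-field hemispherical radiation: L_p = L_w − 10·log₁₀(2π·r²), r = 59.0 m.
2π·r² = 2.187e+04 m², 10·log₁₀ of that is 43.399 dB.
L_p = 70 − 43.399 = 26.60 dB.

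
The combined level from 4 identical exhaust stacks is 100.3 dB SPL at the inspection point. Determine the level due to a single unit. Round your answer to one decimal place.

94.3 dB SPL

Dividing the total intensity by 4 lowers the level by 10·log₁₀ 4 = 6.021 dB: L₁ = 100.3 − 6.021.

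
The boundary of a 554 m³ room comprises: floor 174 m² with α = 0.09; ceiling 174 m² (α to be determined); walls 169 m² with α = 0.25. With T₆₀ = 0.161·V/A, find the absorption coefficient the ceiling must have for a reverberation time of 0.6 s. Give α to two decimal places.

0.52

Required total absorption A = 0.161·554/0.6 = 148.66 m².
Absorption from the other surfaces = 174·0.09 + 169·0.25 = 57.91 m², so the ceiling must supply 90.75 m² over 174 m².
α = 90.75/174 = 0.522.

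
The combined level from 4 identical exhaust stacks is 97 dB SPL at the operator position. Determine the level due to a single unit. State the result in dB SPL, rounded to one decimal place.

For N identical incoherent sources L_total = L₁ + 10·log₁₀ N, so L₁ = 97 − 10·log₁₀(4) = 97 − 6.021.

91.0 dB SPL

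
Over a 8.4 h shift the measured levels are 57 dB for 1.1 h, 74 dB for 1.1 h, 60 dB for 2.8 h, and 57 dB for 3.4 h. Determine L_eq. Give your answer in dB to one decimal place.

65.9 dB

Weight each interval's intensity by its duration and average over T = 8.4 h:
Σ tᵢ·10^(Lᵢ/10) = 1.1·10^(57/10) + 1.1·10^(74/10) + 2.8·10^(60/10) + 3.4·10^(57/10) = 3.269e+07.
L_eq = 10·log₁₀(3.269e+07/8.4) = 65.90 dB.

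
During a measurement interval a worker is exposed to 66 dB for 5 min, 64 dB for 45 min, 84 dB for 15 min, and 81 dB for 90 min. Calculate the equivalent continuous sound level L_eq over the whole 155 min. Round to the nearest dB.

80 dB

The energy average is taken in the linear domain: L_eq = 10·log₁₀[(Σ tᵢ·10^(Lᵢ/10))/T], T = 155 min.
Σ tᵢ·10^(Lᵢ/10) = 5·10^(66/10) + 45·10^(64/10) + 15·10^(84/10) + 90·10^(81/10) = 1.523e+10.
L_eq = 10·log₁₀(1.523e+10/155) = 79.92 dB.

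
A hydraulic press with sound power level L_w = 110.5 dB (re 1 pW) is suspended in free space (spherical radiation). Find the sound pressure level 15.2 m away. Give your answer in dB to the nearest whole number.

76 dB

Free-field spherical radiation: L_p = L_w − 10·log₁₀(4π·r²), r = 15.2 m.
4π·r² = 2903 m², 10·log₁₀ of that is 34.629 dB.
L_p = 110.5 − 34.629 = 75.87 dB.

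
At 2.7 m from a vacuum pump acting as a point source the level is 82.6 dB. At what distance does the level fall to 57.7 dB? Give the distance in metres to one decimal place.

47.5 m

For a point source L₁ − L₂ = 20·log₁₀(r₂/r₁), so r₂ = r₁·10^((L₁−L₂)/20).
r₂ = 2.7·10^((82.6−57.7)/20) = 2.7·10^(24.9/20) = 47.46 m.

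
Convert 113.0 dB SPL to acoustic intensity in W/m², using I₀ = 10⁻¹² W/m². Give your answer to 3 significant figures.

0.200 W/m²

I/I₀ = 10^(113.0/10) = 1.995e+11, so I = 1.995e+11 × 10⁻¹² W/m².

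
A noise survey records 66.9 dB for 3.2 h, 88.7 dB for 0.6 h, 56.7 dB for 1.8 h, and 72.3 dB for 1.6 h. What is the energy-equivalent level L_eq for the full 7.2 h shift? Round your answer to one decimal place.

78.3 dB

Weight each interval's intensity by its duration and average over T = 7.2 h:
Σ tᵢ·10^(Lᵢ/10) = 3.2·10^(66.9/10) + 0.6·10^(88.7/10) + 1.8·10^(56.7/10) + 1.6·10^(72.3/10) = 4.885e+08.
L_eq = 10·log₁₀(4.885e+08/7.2) = 78.32 dB.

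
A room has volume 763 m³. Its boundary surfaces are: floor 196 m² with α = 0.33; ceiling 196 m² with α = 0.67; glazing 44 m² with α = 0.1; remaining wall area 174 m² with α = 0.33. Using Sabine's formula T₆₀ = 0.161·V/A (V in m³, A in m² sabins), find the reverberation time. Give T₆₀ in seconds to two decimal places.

0.48 s

Total absorption A = 196·0.33 + 196·0.67 + 44·0.1 + 174·0.33 = 257.82 m² sabins.
T₆₀ = 0.161 × 763 / 257.82 = 0.476 s.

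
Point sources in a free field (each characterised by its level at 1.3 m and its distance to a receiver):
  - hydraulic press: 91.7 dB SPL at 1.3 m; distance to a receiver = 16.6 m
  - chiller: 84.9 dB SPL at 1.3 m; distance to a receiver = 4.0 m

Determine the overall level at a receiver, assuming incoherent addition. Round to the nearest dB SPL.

76 dB SPL

First find each source's level at the receiver (point-source: −20·log₁₀(r/r_ref)), then combine on an intensity basis.
hydraulic press: 91.7 − 20·log₁₀(16.6/1.3) = 91.7 − 22.12 = 69.58 dB SPL.
chiller: 84.9 − 20·log₁₀(4.0/1.3) = 84.9 − 9.76 = 75.14 dB SPL.
Σ 10^(L/10) = 4.171e+07 → L_total = 10·log₁₀(4.171e+07) = 76.20 dB SPL.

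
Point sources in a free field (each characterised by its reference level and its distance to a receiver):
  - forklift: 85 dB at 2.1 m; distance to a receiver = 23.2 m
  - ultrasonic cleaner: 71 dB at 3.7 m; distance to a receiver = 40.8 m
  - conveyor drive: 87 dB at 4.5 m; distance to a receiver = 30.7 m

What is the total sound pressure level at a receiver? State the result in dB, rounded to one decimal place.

71.3 dB

First find each source's level at the receiver (point-source: −20·log₁₀(r/r_ref)), then combine on an intensity basis.
forklift: 85 − 20·log₁₀(23.2/2.1) = 85 − 20.87 = 64.13 dB.
ultrasonic cleaner: 71 − 20·log₁₀(40.8/3.7) = 71 − 20.85 = 50.15 dB.
conveyor drive: 87 − 20·log₁₀(30.7/4.5) = 87 − 16.68 = 70.32 dB.
Σ 10^(L/10) = 1.346e+07 → L_total = 10·log₁₀(1.346e+07) = 71.29 dB.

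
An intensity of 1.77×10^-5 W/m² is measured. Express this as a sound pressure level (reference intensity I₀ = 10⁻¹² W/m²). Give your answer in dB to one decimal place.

L = 10·log₁₀(I/I₀) = 10·log₁₀(1.77×10^-5/10⁻¹²) = 10·log₁₀(1.77×10^7).
L = 10·(0.2480 + 7) = 72.48 dB.

72.5 dB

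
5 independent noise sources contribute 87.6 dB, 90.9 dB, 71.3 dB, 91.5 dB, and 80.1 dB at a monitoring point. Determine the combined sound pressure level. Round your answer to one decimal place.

95.2 dB

For uncorrelated sources the intensities add, so convert each level to linear form, sum, and take 10·log₁₀ of the total.
Σ 10^(L/10) = 10^(87.6/10) + 10^(90.9/10) + 10^(71.3/10) + 10^(91.5/10) + 10^(80.1/10) = 3.334e+09.
L_total = 10·log₁₀(3.334e+09) = 95.23 dB.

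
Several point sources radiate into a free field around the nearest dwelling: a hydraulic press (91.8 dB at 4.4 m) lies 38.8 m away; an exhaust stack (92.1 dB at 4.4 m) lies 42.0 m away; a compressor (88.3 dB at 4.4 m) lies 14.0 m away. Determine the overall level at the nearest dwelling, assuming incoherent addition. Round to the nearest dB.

First find each source's level at the receiver (point-source: −20·log₁₀(r/r_ref)), then combine on an intensity basis.
hydraulic press: 91.8 − 20·log₁₀(38.8/4.4) = 91.8 − 18.91 = 72.89 dB.
exhaust stack: 92.1 − 20·log₁₀(42.0/4.4) = 92.1 − 19.60 = 72.50 dB.
compressor: 88.3 − 20·log₁₀(14.0/4.4) = 88.3 − 10.05 = 78.25 dB.
Σ 10^(L/10) = 1.040e+08 → L_total = 10·log₁₀(1.040e+08) = 80.17 dB.

80 dB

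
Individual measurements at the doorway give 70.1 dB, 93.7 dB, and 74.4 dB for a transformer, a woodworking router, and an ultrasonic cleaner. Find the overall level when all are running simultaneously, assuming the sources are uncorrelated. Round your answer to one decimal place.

Incoherent sources combine by intensity addition: L_total = 10·log₁₀(Σ 10^(L_i/10)).
Σ 10^(L/10) = 10^(70.1/10) + 10^(93.7/10) + 10^(74.4/10) = 2.382e+09.
L_total = 10·log₁₀(2.382e+09) = 93.77 dB.

93.8 dB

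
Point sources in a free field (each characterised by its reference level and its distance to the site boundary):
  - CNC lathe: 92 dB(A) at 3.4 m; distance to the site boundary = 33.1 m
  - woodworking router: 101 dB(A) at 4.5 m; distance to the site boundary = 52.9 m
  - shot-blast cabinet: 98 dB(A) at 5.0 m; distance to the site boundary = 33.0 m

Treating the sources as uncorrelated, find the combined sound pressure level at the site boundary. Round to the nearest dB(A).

84 dB(A)

Apply inverse-square spreading to bring every level to the receiver, then sum 10^(L/10).
CNC lathe: 92 − 20·log₁₀(33.1/3.4) = 92 − 19.77 = 72.23 dB(A).
woodworking router: 101 − 20·log₁₀(52.9/4.5) = 101 − 21.40 = 79.60 dB(A).
shot-blast cabinet: 98 − 20·log₁₀(33.0/5.0) = 98 − 16.39 = 81.61 dB(A).
Σ 10^(L/10) = 2.527e+08 → L_total = 10·log₁₀(2.527e+08) = 84.03 dB(A).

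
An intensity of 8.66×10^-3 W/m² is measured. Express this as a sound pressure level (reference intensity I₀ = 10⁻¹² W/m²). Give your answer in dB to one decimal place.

99.4 dB

I/I₀ = 8.66×10^-3/10⁻¹² = 8.66×10^9, and L = 10·log₁₀(I/I₀).
L = 10·(0.9375 + 9) = 99.38 dB.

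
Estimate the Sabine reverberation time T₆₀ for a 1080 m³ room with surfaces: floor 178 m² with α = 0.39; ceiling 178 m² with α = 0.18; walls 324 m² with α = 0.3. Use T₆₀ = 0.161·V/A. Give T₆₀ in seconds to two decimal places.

Total absorption A = 178·0.39 + 178·0.18 + 324·0.3 = 198.66 m² sabins.
T₆₀ = 0.161 × 1080 / 198.66 = 0.875 s.

0.88 s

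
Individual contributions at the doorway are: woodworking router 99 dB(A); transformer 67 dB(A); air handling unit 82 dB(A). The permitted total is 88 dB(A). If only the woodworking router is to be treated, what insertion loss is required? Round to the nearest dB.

12 dB

The untreated sources together contribute 10^(67/10) + 10^(82/10) = 1.635e+08, i.e. 82.14 dB(A).
To meet 88 dB(A) overall, the treated woodworking router may contribute at most 10^(88/10) − 1.635e+08 = 4.675e+08, i.e. 86.70 dB(A).
So the woodworking router must be reduced from 99 to 86.70 dB(A): IL = 12.30 dB.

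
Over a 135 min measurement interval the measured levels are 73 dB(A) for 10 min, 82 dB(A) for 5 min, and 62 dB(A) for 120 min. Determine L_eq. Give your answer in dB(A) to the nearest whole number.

The energy average is taken in the linear domain: L_eq = 10·log₁₀[(Σ tᵢ·10^(Lᵢ/10))/T], T = 135 min.
Σ tᵢ·10^(Lᵢ/10) = 10·10^(73/10) + 5·10^(82/10) + 120·10^(62/10) = 1.182e+09.
L_eq = 10·log₁₀(1.182e+09/135) = 69.42 dB(A).

69 dB(A)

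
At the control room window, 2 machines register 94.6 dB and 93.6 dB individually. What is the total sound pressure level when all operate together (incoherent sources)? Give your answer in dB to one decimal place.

Incoherent sources combine by intensity addition: L_total = 10·log₁₀(Σ 10^(L_i/10)).
Σ 10^(L/10) = 10^(94.6/10) + 10^(93.6/10) = 5.175e+09.
L_total = 10·log₁₀(5.175e+09) = 97.14 dB.

97.1 dB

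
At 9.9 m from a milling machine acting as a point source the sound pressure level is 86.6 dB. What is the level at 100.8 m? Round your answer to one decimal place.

Point-source attenuation: ΔL = 20·log₁₀(r₂/r₁) = 20·log₁₀(100.8/9.9) = 20.157 dB.
L₂ = 86.6 − 20·log₁₀(100.8/9.9) = 86.6 − 20.157 = 66.44 dB.

66.4 dB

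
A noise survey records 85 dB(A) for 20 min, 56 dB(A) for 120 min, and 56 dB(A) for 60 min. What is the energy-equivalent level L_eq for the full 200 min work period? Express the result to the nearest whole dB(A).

Weight each interval's intensity by its duration and average over T = 200 min:
Σ tᵢ·10^(Lᵢ/10) = 20·10^(85/10) + 120·10^(56/10) + 60·10^(56/10) = 6.396e+09.
L_eq = 10·log₁₀(6.396e+09/200) = 75.05 dB(A).

75 dB(A)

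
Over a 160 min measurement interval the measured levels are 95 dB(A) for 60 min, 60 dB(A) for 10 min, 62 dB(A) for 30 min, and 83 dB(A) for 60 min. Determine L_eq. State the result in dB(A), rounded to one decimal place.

91.0 dB(A)

Weight each interval's intensity by its duration and average over T = 160 min:
Σ tᵢ·10^(Lᵢ/10) = 60·10^(95/10) + 10·10^(60/10) + 30·10^(62/10) + 60·10^(83/10) = 2.018e+11.
L_eq = 10·log₁₀(2.018e+11/160) = 91.01 dB(A).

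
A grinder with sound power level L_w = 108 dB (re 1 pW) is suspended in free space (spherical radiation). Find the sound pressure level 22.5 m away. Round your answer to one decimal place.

L_p = L_w − 10·log₁₀(4π·r²) with r = 22.5 m.
4π·r² = 6362 m², 10·log₁₀ of that is 38.036 dB.
L_p = 108 − 38.036 = 69.96 dB.

70.0 dB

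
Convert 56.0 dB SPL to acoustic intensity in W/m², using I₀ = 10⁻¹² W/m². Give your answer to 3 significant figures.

3.98e-07 W/m²

L = 10·log₁₀(I/I₀) ⇒ I = I₀·10^(L/10) = 10⁻¹² × 10^5.60.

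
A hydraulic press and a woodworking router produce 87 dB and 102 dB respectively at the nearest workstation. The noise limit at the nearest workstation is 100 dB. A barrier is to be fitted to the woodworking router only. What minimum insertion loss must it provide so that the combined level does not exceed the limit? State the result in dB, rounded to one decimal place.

2.2 dB

Fixed contribution from the other source: Σ 10^(L/10) = 10^(87/10) = 5.012e+08 (87.00 dB).
To meet 100 dB overall, the treated woodworking router may contribute at most 10^(100/10) − 5.012e+08 = 9.499e+09, i.e. 99.78 dB.
Required insertion loss = 102 − 99.78 = 2.22 dB.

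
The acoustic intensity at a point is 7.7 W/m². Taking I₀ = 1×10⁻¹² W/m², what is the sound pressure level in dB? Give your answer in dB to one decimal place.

Dividing by I₀ shifts the exponent by 12: I/I₀ = 7.7×10^12.
L = 10·(0.8865 + 12) = 128.86 dB.

128.9 dB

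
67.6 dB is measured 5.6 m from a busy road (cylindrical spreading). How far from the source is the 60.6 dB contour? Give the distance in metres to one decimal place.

The 7.0 dB drop corresponds to a distance ratio of 10^(7.0/10) for a line source.
r₂ = 5.6·10^((67.6−60.6)/10) = 5.6·10^(7.0/10) = 28.07 m.

28.1 m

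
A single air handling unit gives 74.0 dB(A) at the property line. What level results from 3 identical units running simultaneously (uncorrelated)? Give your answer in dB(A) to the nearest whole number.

79 dB(A)

N identical incoherent sources raise the level by 10·log₁₀ N.
L_total = 74.0 + 10·log₁₀(3) = 74.0 + 4.771 = 78.77 dB(A).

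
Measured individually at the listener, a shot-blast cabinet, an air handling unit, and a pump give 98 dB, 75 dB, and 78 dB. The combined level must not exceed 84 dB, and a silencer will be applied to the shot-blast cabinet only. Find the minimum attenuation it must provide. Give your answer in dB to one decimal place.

Everything except the shot-blast cabinet sums to 10^(75/10) + 10^(78/10) = 9.472e+07 in linear terms, 79.76 dB.
To meet 84 dB overall, the treated shot-blast cabinet may contribute at most 10^(84/10) − 9.472e+07 = 1.565e+08, i.e. 81.94 dB.
Required insertion loss = 98 − 81.94 = 16.06 dB.

16.1 dB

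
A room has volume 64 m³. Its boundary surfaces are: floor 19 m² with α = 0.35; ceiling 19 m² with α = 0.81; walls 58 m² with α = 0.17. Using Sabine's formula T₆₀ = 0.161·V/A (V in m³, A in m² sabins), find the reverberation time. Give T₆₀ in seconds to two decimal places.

0.32 s

A = Σ Sᵢαᵢ = 19·0.35 + 19·0.81 + 58·0.17 = 31.90 m².
T₆₀ = 0.161·V/A = 0.161·64/31.90 = 0.323 s.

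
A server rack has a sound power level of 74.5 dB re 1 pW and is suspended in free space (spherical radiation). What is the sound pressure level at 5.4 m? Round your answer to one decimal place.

48.9 dB

The power spreads over a sphere of area 4π·r², so L_p = L_w − 10·log₁₀(4π·r²).
4π·r² = 366.4 m², 10·log₁₀ of that is 25.640 dB.
L_p = 74.5 − 25.640 = 48.86 dB.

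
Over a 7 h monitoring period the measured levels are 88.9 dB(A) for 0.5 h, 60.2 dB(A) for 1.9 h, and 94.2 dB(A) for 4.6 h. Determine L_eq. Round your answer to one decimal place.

92.5 dB(A)

Weight each interval's intensity by its duration and average over T = 7 h:
Σ tᵢ·10^(Lᵢ/10) = 0.5·10^(88.9/10) + 1.9·10^(60.2/10) + 4.6·10^(94.2/10) = 1.249e+10.
L_eq = 10·log₁₀(1.249e+10/7) = 92.51 dB(A).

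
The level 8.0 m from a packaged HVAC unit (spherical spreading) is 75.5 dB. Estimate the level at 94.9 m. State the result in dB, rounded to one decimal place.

For a point source, L₂ = L₁ − 20·log₁₀(r₂/r₁).
L₂ = 75.5 − 20·log₁₀(94.9/8.0) = 75.5 − 21.484 = 54.02 dB.

54.0 dB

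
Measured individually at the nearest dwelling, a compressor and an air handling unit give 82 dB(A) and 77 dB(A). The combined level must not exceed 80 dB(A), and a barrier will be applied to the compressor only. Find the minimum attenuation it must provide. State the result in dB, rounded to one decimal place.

5.0 dB

Everything except the compressor sums to 10^(77/10) = 5.012e+07 in linear terms, 77.00 dB(A).
The limit corresponds to 10^(80/10) = 1.000e+08; subtracting the fixed part leaves 4.988e+07 for the compressor, i.e. 76.98 dB(A).
So the compressor must be reduced from 82 to 76.98 dB(A): IL = 5.02 dB.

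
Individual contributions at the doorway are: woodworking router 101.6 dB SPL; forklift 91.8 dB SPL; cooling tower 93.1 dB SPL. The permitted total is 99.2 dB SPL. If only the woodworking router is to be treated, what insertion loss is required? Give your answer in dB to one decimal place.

4.8 dB

The untreated sources together contribute 10^(91.8/10) + 10^(93.1/10) = 3.555e+09, i.e. 95.51 dB SPL.
The limit corresponds to 10^(99.2/10) = 8.318e+09; subtracting the fixed part leaves 4.762e+09 for the woodworking router, i.e. 96.78 dB SPL.
So the woodworking router must be reduced from 101.6 to 96.78 dB SPL: IL = 4.82 dB.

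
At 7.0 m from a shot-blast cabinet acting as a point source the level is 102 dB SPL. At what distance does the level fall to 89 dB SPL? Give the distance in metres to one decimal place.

31.3 m

The 13.0 dB drop corresponds to a distance ratio of 10^(13.0/20) for a point source.
r₂ = 7.0·10^((102−89)/20) = 7.0·10^(13.0/20) = 31.27 m.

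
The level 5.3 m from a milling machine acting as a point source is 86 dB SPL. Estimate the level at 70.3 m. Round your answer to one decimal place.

63.5 dB SPL

Spherical spreading from a point source gives a 20·log₁₀(r₂/r₁) drop.
L₂ = 86 − 20·log₁₀(70.3/5.3) = 86 − 22.454 = 63.55 dB SPL.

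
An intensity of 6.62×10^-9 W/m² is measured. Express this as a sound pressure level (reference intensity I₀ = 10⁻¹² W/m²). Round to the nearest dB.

I/I₀ = 6.62×10^-9/10⁻¹² = 6.62×10^3, and L = 10·log₁₀(I/I₀).
L = 10·(0.8209 + 3) = 38.21 dB.

38 dB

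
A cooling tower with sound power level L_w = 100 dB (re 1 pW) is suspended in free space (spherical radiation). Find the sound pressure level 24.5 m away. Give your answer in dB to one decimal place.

The power spreads over a sphere of area 4π·r², so L_p = L_w − 10·log₁₀(4π·r²).
4π·r² = 7543 m², 10·log₁₀ of that is 38.775 dB.
L_p = 100 − 38.775 = 61.22 dB.

61.2 dB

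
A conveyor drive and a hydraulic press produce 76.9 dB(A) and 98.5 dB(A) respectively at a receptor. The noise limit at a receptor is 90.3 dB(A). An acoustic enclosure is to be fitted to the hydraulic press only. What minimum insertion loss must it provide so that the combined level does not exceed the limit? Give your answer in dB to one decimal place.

Fixed contribution from the other source: Σ 10^(L/10) = 10^(76.9/10) = 4.898e+07 (76.90 dB(A)).
To meet 90.3 dB(A) overall, the treated hydraulic press may contribute at most 10^(90.3/10) − 4.898e+07 = 1.023e+09, i.e. 90.10 dB(A).
So the hydraulic press must be reduced from 98.5 to 90.10 dB(A): IL = 8.40 dB.

8.4 dB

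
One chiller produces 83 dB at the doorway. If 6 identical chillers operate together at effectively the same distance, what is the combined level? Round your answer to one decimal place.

90.8 dB

With 6 equal, uncorrelated contributions the intensity is 6× that of one unit, giving a rise of 10·log₁₀ 6.
L_total = 83 + 10·log₁₀(6) = 83 + 7.782 = 90.78 dB.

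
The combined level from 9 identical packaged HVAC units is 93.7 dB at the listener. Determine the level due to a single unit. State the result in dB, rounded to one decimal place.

84.2 dB

9 equal contributions raise the level by 10·log₁₀ 9 = 9.542 dB, so each unit alone gives 93.7 − 9.542.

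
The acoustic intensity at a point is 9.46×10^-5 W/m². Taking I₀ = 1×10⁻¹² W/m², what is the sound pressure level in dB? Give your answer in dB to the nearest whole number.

80 dB

Dividing by I₀ shifts the exponent by 12: I/I₀ = 9.46×10^7.
L = 10·(0.9759 + 7) = 79.76 dB.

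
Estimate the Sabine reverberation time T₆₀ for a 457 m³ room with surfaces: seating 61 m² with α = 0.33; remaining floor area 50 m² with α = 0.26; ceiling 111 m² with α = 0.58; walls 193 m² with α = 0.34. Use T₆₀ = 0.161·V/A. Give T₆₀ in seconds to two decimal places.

0.45 s

A = Σ Sᵢαᵢ = 61·0.33 + 50·0.26 + 111·0.58 + 193·0.34 = 163.13 m².
T₆₀ = 0.161 × 457 / 163.13 = 0.451 s.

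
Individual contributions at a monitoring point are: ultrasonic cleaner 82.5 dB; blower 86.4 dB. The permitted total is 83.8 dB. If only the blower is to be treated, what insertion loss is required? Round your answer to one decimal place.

8.5 dB

Everything except the blower sums to 10^(82.5/10) = 1.778e+08 in linear terms, 82.50 dB.
To meet 83.8 dB overall, the treated blower may contribute at most 10^(83.8/10) − 1.778e+08 = 6.206e+07, i.e. 77.93 dB.
So the blower must be reduced from 86.4 to 77.93 dB: IL = 8.47 dB.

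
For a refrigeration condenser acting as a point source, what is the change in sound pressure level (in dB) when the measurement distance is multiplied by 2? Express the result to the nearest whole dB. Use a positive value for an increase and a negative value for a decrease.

-6 dB

With spherical spreading the level changes by −20·log₁₀(r₂/r₁).
ΔL = −20·log₁₀(2) = -6.02 dB.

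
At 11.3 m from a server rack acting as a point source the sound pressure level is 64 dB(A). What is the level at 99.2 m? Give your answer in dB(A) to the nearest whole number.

Point-source attenuation: ΔL = 20·log₁₀(r₂/r₁) = 20·log₁₀(99.2/11.3) = 18.869 dB.
L₂ = 64 − 20·log₁₀(99.2/11.3) = 64 − 18.869 = 45.13 dB(A).

45 dB(A)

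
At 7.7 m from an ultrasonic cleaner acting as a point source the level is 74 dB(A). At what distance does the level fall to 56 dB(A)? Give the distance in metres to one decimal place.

61.2 m

For a point source L₁ − L₂ = 20·log₁₀(r₂/r₁), so r₂ = r₁·10^((L₁−L₂)/20).
r₂ = 7.7·10^((74−56)/20) = 7.7·10^(18.0/20) = 61.16 m.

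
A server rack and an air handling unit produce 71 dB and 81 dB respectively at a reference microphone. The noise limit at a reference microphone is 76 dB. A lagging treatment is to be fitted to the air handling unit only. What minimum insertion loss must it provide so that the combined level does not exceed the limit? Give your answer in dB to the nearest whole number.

Everything except the air handling unit sums to 10^(71/10) = 1.259e+07 in linear terms, 71.00 dB.
To meet 76 dB overall, the treated air handling unit may contribute at most 10^(76/10) − 1.259e+07 = 2.722e+07, i.e. 74.35 dB.
So the air handling unit must be reduced from 81 to 74.35 dB: IL = 6.65 dB.

7 dB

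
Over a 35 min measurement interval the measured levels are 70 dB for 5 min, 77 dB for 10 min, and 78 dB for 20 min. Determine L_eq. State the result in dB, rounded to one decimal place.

L_eq = 10·log₁₀[(1/T)·Σ tᵢ·10^(Lᵢ/10)] with T = 35 min.
Σ tᵢ·10^(Lᵢ/10) = 5·10^(70/10) + 10·10^(77/10) + 20·10^(78/10) = 1.813e+09.
L_eq = 10·log₁₀(1.813e+09/35) = 77.14 dB.

77.1 dB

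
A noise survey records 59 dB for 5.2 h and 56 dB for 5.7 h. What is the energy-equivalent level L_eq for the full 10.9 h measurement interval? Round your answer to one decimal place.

57.7 dB

Weight each interval's intensity by its duration and average over T = 10.9 h:
Σ tᵢ·10^(Lᵢ/10) = 5.2·10^(59/10) + 5.7·10^(56/10) = 6.400e+06.
L_eq = 10·log₁₀(6.400e+06/10.9) = 57.69 dB.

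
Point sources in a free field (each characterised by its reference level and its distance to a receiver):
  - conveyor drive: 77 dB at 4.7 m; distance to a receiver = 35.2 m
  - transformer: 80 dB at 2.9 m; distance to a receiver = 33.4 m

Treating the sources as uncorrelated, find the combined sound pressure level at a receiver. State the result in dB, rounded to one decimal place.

62.2 dB

Apply inverse-square spreading to bring every level to the receiver, then sum 10^(L/10).
conveyor drive: 77 − 20·log₁₀(35.2/4.7) = 77 − 17.49 = 59.51 dB.
transformer: 80 − 20·log₁₀(33.4/2.9) = 80 − 21.23 = 58.77 dB.
Σ 10^(L/10) = 1.647e+06 → L_total = 10·log₁₀(1.647e+06) = 62.17 dB.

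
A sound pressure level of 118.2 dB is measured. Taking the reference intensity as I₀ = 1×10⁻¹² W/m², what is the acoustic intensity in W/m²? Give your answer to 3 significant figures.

L = 10·log₁₀(I/I₀) ⇒ I = I₀·10^(L/10) = 10⁻¹² × 10^11.82.

0.661 W/m²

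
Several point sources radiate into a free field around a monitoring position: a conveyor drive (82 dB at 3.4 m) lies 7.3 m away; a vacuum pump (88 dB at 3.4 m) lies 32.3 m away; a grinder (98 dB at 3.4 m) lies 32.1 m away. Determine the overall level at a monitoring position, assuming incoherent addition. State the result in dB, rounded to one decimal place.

80.5 dB

First find each source's level at the receiver (point-source: −20·log₁₀(r/r_ref)), then combine on an intensity basis.
conveyor drive: 82 − 20·log₁₀(7.3/3.4) = 82 − 6.64 = 75.36 dB.
vacuum pump: 88 − 20·log₁₀(32.3/3.4) = 88 − 19.55 = 68.45 dB.
grinder: 98 − 20·log₁₀(32.1/3.4) = 98 − 19.50 = 78.50 dB.
Σ 10^(L/10) = 1.122e+08 → L_total = 10·log₁₀(1.122e+08) = 80.50 dB.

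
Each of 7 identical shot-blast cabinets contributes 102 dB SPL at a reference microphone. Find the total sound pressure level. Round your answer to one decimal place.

110.5 dB SPL

L_total = L₁ + 10·log₁₀ N for N identical incoherent sources.
L_total = 102 + 10·log₁₀(7) = 102 + 8.451 = 110.45 dB SPL.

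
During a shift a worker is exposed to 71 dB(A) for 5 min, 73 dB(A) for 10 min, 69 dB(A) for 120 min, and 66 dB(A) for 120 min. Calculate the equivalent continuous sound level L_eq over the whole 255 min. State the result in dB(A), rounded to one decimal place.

68.2 dB(A)

The energy average is taken in the linear domain: L_eq = 10·log₁₀[(Σ tᵢ·10^(Lᵢ/10))/T], T = 255 min.
Σ tᵢ·10^(Lᵢ/10) = 5·10^(71/10) + 10·10^(73/10) + 120·10^(69/10) + 120·10^(66/10) = 1.693e+09.
L_eq = 10·log₁₀(1.693e+09/255) = 68.22 dB(A).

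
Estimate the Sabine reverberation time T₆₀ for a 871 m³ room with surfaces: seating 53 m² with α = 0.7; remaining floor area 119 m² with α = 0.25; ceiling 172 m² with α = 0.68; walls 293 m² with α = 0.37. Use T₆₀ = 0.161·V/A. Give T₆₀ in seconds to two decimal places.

Summing Sᵢαᵢ: 53·0.7 + 119·0.25 + 172·0.68 + 293·0.37 = 292.22 m².
T₆₀ = 0.161·V/A = 0.161·871/292.22 = 0.480 s.

0.48 s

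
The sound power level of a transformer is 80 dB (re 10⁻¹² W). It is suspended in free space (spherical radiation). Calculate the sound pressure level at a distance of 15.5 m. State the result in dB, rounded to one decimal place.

45.2 dB

L_p = L_w − 10·log₁₀(4π·r²) with r = 15.5 m.
4π·r² = 3019 m², 10·log₁₀ of that is 34.799 dB.
L_p = 80 − 34.799 = 45.20 dB.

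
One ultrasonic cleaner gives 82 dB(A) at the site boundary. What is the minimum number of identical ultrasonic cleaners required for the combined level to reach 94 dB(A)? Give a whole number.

Need L₁ + 10·log₁₀ N ≥ 94, i.e. log₁₀ N ≥ 1.20.
N ≥ 10^(12.0/10) = 15.849, so N = 16.

16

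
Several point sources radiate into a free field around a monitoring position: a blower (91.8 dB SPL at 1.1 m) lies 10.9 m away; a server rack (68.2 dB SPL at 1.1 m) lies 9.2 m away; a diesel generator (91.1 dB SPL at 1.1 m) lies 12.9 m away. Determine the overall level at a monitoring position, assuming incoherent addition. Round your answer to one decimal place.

74.0 dB SPL

Apply inverse-square spreading to bring every level to the receiver, then sum 10^(L/10).
blower: 91.8 − 20·log₁₀(10.9/1.1) = 91.8 − 19.92 = 71.88 dB SPL.
server rack: 68.2 − 20·log₁₀(9.2/1.1) = 68.2 − 18.45 = 49.75 dB SPL.
diesel generator: 91.1 − 20·log₁₀(12.9/1.1) = 91.1 − 21.38 = 69.72 dB SPL.
Σ 10^(L/10) = 2.488e+07 → L_total = 10·log₁₀(2.488e+07) = 73.96 dB SPL.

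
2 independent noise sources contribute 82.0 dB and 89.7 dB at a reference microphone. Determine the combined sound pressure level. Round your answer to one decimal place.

90.4 dB

For uncorrelated sources the intensities add, so convert each level to linear form, sum, and take 10·log₁₀ of the total.
Σ 10^(L/10) = 10^(82.0/10) + 10^(89.7/10) = 1.092e+09.
L_total = 10·log₁₀(1.092e+09) = 90.38 dB.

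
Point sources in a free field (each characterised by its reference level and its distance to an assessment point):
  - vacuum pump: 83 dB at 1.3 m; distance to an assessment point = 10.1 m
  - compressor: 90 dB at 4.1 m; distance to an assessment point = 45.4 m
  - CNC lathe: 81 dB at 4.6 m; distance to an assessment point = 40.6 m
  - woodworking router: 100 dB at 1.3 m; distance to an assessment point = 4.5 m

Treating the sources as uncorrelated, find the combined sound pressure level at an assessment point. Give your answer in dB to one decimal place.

89.3 dB

First find each source's level at the receiver (point-source: −20·log₁₀(r/r_ref)), then combine on an intensity basis.
vacuum pump: 83 − 20·log₁₀(10.1/1.3) = 83 − 17.81 = 65.19 dB.
compressor: 90 − 20·log₁₀(45.4/4.1) = 90 − 20.89 = 69.11 dB.
CNC lathe: 81 − 20·log₁₀(40.6/4.6) = 81 − 18.92 = 62.08 dB.
woodworking router: 100 − 20·log₁₀(4.5/1.3) = 100 − 10.79 = 89.21 dB.
Σ 10^(L/10) = 8.476e+08 → L_total = 10·log₁₀(8.476e+08) = 89.28 dB.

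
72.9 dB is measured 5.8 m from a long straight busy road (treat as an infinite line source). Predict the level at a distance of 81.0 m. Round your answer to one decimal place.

61.4 dB

For a line source, L₂ = L₁ − 10·log₁₀(r₂/r₁).
L₂ = 72.9 − 10·log₁₀(81.0/5.8) = 72.9 − 11.451 = 61.45 dB.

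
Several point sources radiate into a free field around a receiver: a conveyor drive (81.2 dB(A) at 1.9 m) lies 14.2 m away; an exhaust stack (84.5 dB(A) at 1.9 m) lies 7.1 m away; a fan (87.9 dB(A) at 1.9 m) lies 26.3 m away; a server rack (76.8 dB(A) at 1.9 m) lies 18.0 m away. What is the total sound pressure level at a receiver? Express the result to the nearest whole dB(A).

74 dB(A)

Propagate each source to the receiver with L = L_ref − 20·log₁₀(r/r_ref), then add intensities.
conveyor drive: 81.2 − 20·log₁₀(14.2/1.9) = 81.2 − 17.47 = 63.73 dB(A).
exhaust stack: 84.5 − 20·log₁₀(7.1/1.9) = 84.5 − 11.45 = 73.05 dB(A).
fan: 87.9 − 20·log₁₀(26.3/1.9) = 87.9 − 22.82 = 65.08 dB(A).
server rack: 76.8 − 20·log₁₀(18.0/1.9) = 76.8 − 19.53 = 57.27 dB(A).
Σ 10^(L/10) = 2.629e+07 → L_total = 10·log₁₀(2.629e+07) = 74.20 dB(A).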